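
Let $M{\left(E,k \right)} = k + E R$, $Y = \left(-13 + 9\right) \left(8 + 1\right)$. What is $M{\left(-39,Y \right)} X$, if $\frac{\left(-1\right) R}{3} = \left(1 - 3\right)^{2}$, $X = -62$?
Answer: $-26784$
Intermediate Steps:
$Y = -36$ ($Y = \left(-4\right) 9 = -36$)
$R = -12$ ($R = - 3 \left(1 - 3\right)^{2} = - 3 \left(-2\right)^{2} = \left(-3\right) 4 = -12$)
$M{\left(E,k \right)} = k - 12 E$ ($M{\left(E,k \right)} = k + E \left(-12\right) = k - 12 E$)
$M{\left(-39,Y \right)} X = \left(-36 - -468\right) \left(-62\right) = \left(-36 + 468\right) \left(-62\right) = 432 \left(-62\right) = -26784$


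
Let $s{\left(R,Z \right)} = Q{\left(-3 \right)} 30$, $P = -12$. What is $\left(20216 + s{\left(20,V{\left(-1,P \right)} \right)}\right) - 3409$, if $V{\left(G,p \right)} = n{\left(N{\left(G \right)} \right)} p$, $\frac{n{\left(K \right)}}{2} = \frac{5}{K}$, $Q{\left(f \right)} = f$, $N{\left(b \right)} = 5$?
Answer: $16717$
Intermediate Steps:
$n{\left(K \right)} = \frac{10}{K}$ ($n{\left(K \right)} = 2 \frac{5}{K} = \frac{10}{K}$)
$V{\left(G,p \right)} = 2 p$ ($V{\left(G,p \right)} = \frac{10}{5} p = 10 \cdot \frac{1}{5} p = 2 p$)
$s{\left(R,Z \right)} = -90$ ($s{\left(R,Z \right)} = \left(-3\right) 30 = -90$)
$\left(20216 + s{\left(20,V{\left(-1,P \right)} \right)}\right) - 3409 = \left(20216 - 90\right) - 3409 = 20126 - 3409 = 16717$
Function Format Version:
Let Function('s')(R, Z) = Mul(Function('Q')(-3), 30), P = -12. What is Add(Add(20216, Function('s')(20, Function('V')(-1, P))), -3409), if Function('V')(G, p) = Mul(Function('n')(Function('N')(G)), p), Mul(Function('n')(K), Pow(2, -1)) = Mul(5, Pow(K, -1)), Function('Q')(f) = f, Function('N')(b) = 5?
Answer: 16717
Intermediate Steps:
Function('n')(K) = Mul(10, Pow(K, -1)) (Function('n')(K) = Mul(2, Mul(5, Pow(K, -1))) = Mul(10, Pow(K, -1)))
Function('V')(G, p) = Mul(2, p) (Function('V')(G, p) = Mul(Mul(10, Pow(5, -1)), p) = Mul(Mul(10, Rational(1, 5)), p) = Mul(2, p))
Function('s')(R, Z) = -90 (Function('s')(R, Z) = Mul(-3, 30) = -90)
Add(Add(20216, Function('s')(20, Function('V')(-1, P))), -3409) = Add(Add(20216, -90), -3409) = Add(20126, -3409) = 16717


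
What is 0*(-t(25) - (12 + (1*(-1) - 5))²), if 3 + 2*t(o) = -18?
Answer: 0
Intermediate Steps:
t(o) = -21/2 (t(o) = -3/2 + (½)*(-18) = -3/2 - 9 = -21/2)
0*(-t(25) - (12 + (1*(-1) - 5))²) = 0*(-1*(-21/2) - (12 + (1*(-1) - 5))²) = 0*(21/2 - (12 + (-1 - 5))²) = 0*(21/2 - (12 - 6)²) = 0*(21/2 - 1*6²) = 0*(21/2 - 1*36) = 0*(21/2 - 36) = 0*(-51/2) = 0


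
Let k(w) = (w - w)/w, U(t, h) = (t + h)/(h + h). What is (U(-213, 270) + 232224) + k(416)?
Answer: 41800339/180 ≈ 2.3222e+5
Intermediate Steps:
U(t, h) = (h + t)/(2*h) (U(t, h) = (h + t)/((2*h)) = (h + t)*(1/(2*h)) = (h + t)/(2*h))
k(w) = 0 (k(w) = 0/w = 0)
(U(-213, 270) + 232224) + k(416) = ((½)*(270 - 213)/270 + 232224) + 0 = ((½)*(1/270)*57 + 232224) + 0 = (19/180 + 232224) + 0 = 41800339/180 + 0 = 41800339/180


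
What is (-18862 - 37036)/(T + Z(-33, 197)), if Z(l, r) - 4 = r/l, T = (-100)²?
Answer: -97086/17365 ≈ -5.5909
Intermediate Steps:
T = 10000
Z(l, r) = 4 + r/l
(-18862 - 37036)/(T + Z(-33, 197)) = (-18862 - 37036)/(10000 + (4 + 197/(-33))) = -55898/(10000 + (4 + 197*(-1/33))) = -55898/(10000 + (4 - 197/33)) = -55898/(10000 - 65/33) = -55898/329935/33 = -55898*33/329935 = -97086/17365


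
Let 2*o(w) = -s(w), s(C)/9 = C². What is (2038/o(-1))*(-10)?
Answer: 40760/9 ≈ 4528.9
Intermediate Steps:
s(C) = 9*C²
o(w) = -9*w²/2 (o(w) = (-9*w²)/2 = -9*w²/2)
(2038/o(-1))*(-10) = (2038/((-9/2*(-1)²)))*(-10) = (2038/((-9/2*1)))*(-10) = (2038/(-9/2))*(-10) = (2038*(-2/9))*(-10) = -4076/9*(-10) = 40760/9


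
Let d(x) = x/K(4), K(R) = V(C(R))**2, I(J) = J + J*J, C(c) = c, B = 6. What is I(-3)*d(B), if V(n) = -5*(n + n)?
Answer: 9/400 ≈ 0.022500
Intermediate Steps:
V(n) = -10*n
I(J) = J + J**2
K(R) = 100*R**2 (K(R) = (-10*R)**2 = 100*R**2)
d(x) = x/1600 (d(x) = x/((100*4**2)) = x/((100*16)) = x/1600)
I(-3)*d(B) = (-3*(1 - 3))*((1/1600)*6) = -3*(-2)*(3/800) = 6*(3/800) = 9/400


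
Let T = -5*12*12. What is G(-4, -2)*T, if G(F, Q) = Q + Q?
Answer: 2880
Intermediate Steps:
T = -720 (T = -60*12 = -720)
G(F, Q) = 2*Q
G(-4, -2)*T = (2*(-2))*(-720) = -4*(-720) = 2880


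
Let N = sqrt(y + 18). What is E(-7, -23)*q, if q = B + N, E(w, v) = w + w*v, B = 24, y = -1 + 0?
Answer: 3696 + 154*sqrt(17) ≈ 4331.0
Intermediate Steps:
y = -1
N = sqrt(17) (N = sqrt(-1 + 18) = sqrt(17) ≈ 4.1231)
E(w, v) = w + v*w
q = 24 + sqrt(17) ≈ 28.123
E(-7, -23)*q = (-7*(1 - 23))*(24 + sqrt(17)) = (-7*(-22))*(24 + sqrt(17)) = 154*(24 + sqrt(17)) = 3696 + 154*sqrt(17)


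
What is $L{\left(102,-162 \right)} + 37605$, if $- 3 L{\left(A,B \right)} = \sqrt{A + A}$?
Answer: $37605 - \frac{2 \sqrt{51}}{3} \approx 37600.0$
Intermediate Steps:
$L{\left(A,B \right)} = - \frac{\sqrt{2} \sqrt{A}}{3}$ ($L{\left(A,B \right)} = - \frac{\sqrt{A + A}}{3} = - \frac{\sqrt{2 A}}{3} = - \frac{\sqrt{2} \sqrt{A}}{3}$)
$L{\left(102,-162 \right)} + 37605 = - \frac{\sqrt{2} \sqrt{102}}{3} + 37605 = - \frac{2 \sqrt{51}}{3} + 37605 = 37605 - \frac{2 \sqrt{51}}{3}$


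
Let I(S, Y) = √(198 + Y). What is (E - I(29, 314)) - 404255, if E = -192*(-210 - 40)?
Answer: -356255 - 16*√2 ≈ -3.5628e+5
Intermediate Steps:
E = 48000 (E = -192*(-250) = 48000)
(E - I(29, 314)) - 404255 = (48000 - √(198 + 314)) - 404255 = (48000 - √512) - 404255 = (48000 - 16*√2) - 404255 = -356255 - 16*√2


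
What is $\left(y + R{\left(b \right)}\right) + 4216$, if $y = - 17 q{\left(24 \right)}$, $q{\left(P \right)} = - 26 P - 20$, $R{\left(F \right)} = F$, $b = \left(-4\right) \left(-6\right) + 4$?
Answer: $15192$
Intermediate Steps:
$b = 28$ ($b = 24 + 4 = 28$)
$q{\left(P \right)} = -20 - 26 P$
$y = 10948$ ($y = - 17 \left(-20 - 624\right) = \left(-17\right) \left(-644\right) = 10948$)
$\left(y + R{\left(b \right)}\right) + 4216 = \left(10948 + 28\right) + 4216 = 10976 + 4216 = 15192$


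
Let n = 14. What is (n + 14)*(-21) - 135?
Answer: -723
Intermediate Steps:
(n + 14)*(-21) - 135 = (14 + 14)*(-21) - 135 = 28*(-21) - 135 = -588 - 135 = -723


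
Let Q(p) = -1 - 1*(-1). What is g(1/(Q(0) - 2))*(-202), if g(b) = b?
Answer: 101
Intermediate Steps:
Q(p) = 0 (Q(p) = -1 + 1 = 0)
g(1/(Q(0) - 2))*(-202) = -202/(0 - 2) = -202/(-2) = -½*(-202) = 101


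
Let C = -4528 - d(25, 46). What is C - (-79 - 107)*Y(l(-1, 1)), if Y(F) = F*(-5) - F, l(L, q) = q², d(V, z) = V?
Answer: -5669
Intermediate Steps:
C = -4553 (C = -4528 - 1*25 = -4528 - 25 = -4553)
Y(F) = -6*F (Y(F) = -5*F - F = -6*F)
C - (-79 - 107)*Y(l(-1, 1)) = -4553 - (-79 - 107)*(-6*1²) = -4553 - (-186)*(-6*1) = -4553 - (-186)*(-6) = -4553 - 1*1116 = -4553 - 1116 = -5669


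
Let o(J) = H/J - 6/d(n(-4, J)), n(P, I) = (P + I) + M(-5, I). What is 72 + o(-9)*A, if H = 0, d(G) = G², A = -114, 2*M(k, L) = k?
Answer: 71928/961 ≈ 74.847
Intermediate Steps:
M(k, L) = k/2
n(P, I) = -5/2 + I + P (n(P, I) = (P + I) + (½)*(-5) = (I + P) - 5/2 = -5/2 + I + P)
o(J) = -6/(-13/2 + J)² (o(J) = 0/J - 6/(-5/2 + J - 4)² = 0 - 6/(-13/2 + J)² = -6/(-13/2 + J)²)
72 + o(-9)*A = 72 - 24/(-13 + 2*(-9))²*(-114) = 72 - 24/(-13 - 18)²*(-114) = 72 - 24/(-31)²*(-114) = 72 - 24*1/961*(-114) = 72 - 24/961*(-114) = 72 + 2736/961 = 71928/961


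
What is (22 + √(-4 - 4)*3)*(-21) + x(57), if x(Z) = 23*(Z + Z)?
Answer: 2160 - 126*I*√2 ≈ 2160.0 - 178.19*I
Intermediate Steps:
x(Z) = 46*Z (x(Z) = 23*(2*Z) = 46*Z)
(22 + √(-4 - 4)*3)*(-21) + x(57) = (22 + √(-4 - 4)*3)*(-21) + 46*57 = (22 + √(-8)*3)*(-21) + 2622 = (22 + (2*I*√2)*3)*(-21) + 2622 = (22 + 6*I*√2)*(-21) + 2622 = (-462 - 126*I*√2) + 2622 = 2160 - 126*I*√2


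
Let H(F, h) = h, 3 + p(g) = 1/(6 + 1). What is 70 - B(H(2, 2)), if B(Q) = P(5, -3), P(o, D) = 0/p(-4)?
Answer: 70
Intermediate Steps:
p(g) = -20/7 (p(g) = -3 + 1/(6 + 1) = -3 + 1/7 = -3 + ⅐ = -20/7)
P(o, D) = 0 (P(o, D) = 0/(-20/7) = 0*(-7/20) = 0)
B(Q) = 0
70 - B(H(2, 2)) = 70 - 1*0 = 70 + 0 = 70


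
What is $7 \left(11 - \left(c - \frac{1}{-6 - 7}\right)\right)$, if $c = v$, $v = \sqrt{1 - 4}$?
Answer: $\frac{994}{13} - 7 i \sqrt{3} \approx 76.462 - 12.124 i$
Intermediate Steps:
$v = i \sqrt{3}$ ($v = \sqrt{-3} = i \sqrt{3} \approx 1.732 i$)
$c = i \sqrt{3} \approx 1.732 i$
$7 \left(11 - \left(c - \frac{1}{-6 - 7}\right)\right) = 7 \left(11 + \left(\frac{1}{-6 - 7} - i \sqrt{3}\right)\right) = 7 \left(11 + \left(\frac{1}{-13} - i \sqrt{3}\right)\right) = 7 \left(11 - \left(\frac{1}{13} + i \sqrt{3}\right)\right) = 7 \left(\frac{142}{13} - i \sqrt{3}\right) = \frac{994}{13} - 7 i \sqrt{3}$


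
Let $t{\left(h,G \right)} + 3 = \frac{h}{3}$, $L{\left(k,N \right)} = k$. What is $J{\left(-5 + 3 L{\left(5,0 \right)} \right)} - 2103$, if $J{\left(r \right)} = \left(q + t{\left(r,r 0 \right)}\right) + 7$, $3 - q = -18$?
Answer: $- \frac{6224}{3} \approx -2074.7$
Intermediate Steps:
$q = 21$ ($q = 3 - -18 = 3 + 18 = 21$)
$t{\left(h,G \right)} = -3 + \frac{h}{3}$
$J{\left(r \right)} = 25 + \frac{r}{3}$ ($J{\left(r \right)} = \left(21 + \left(-3 + \frac{r}{3}\right)\right) + 7 = \left(18 + \frac{r}{3}\right) + 7 = 25 + \frac{r}{3}$)
$J{\left(-5 + 3 L{\left(5,0 \right)} \right)} - 2103 = \left(25 + \frac{-5 + 3 \cdot 5}{3}\right) - 2103 = \left(25 + \frac{-5 + 15}{3}\right) - 2103 = \left(25 + \frac{1}{3} \cdot 10\right) - 2103 = \left(25 + \frac{10}{3}\right) - 2103 = \frac{85}{3} - 2103 = - \frac{6224}{3}$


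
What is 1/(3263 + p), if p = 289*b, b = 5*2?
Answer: 1/6153 ≈ 0.00016252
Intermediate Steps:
b = 10
p = 2890 (p = 289*10 = 2890)
1/(3263 + p) = 1/(3263 + 2890) = 1/6153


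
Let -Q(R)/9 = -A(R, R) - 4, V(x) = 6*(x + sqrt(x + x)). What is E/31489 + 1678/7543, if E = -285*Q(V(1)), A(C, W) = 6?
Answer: -140639408/237521527 ≈ -0.59211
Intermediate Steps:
V(x) = 6*x + 6*sqrt(2)*sqrt(x) (V(x) = 6*(x + sqrt(2*x)) = 6*(x + sqrt(2)*sqrt(x)) = 6*x + 6*sqrt(2)*sqrt(x))
Q(R) = 90 (Q(R) = -9*(-1*6 - 4) = -9*(-6 - 4) = -9*(-10) = 90)
E = -25650 (E = -285*90 = -25650)
E/31489 + 1678/7543 = -25650/31489 + 1678/7543 = -140639408/237521527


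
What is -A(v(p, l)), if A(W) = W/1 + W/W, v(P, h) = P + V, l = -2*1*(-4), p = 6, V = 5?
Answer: -12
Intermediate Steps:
l = 8 (l = -2*(-4) = 8)
v(P, h) = 5 + P (v(P, h) = P + 5 = 5 + P)
A(W) = 1 + W (A(W) = W*1 + 1 = W + 1 = 1 + W)
-A(v(p, l)) = -(1 + (5 + 6)) = -(1 + 11) = -1*12 = -12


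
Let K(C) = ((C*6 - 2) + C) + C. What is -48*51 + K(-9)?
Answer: -2522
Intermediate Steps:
K(C) = -2 + 8*C (K(C) = ((6*C - 2) + C) + C = ((-2 + 6*C) + C) + C = (-2 + 7*C) + C = -2 + 8*C)
-48*51 + K(-9) = -48*51 + (-2 + 8*(-9)) = -2448 + (-2 - 72) = -2448 - 74 = -2522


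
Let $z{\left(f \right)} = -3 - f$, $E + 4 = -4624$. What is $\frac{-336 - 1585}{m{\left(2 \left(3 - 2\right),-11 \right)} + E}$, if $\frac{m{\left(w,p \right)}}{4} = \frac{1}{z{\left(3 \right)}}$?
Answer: $\frac{5763}{13886} \approx 0.41502$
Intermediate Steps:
$E = -4628$ ($E = -4 - 4624 = -4628$)
$m{\left(w,p \right)} = - \frac{2}{3}$ ($m{\left(w,p \right)} = \frac{4}{-3 - 3} = \frac{4}{-6} = 4 \left(- \frac{1}{6}\right) = - \frac{2}{3}$)
$\frac{-336 - 1585}{m{\left(2 \left(3 - 2\right),-11 \right)} + E} = \frac{-336 - 1585}{- \frac{2}{3} - 4628} = - \frac{1921}{- \frac{13886}{3}} = \left(-1921\right) \left(- \frac{3}{13886}\right) = \frac{5763}{13886}$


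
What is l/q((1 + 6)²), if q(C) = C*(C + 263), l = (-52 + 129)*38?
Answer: 209/1092 ≈ 0.19139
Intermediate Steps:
l = 2926 (l = 77*38 = 2926)
q(C) = C*(263 + C)
l/q((1 + 6)²) = 2926/(((1 + 6)²*(263 + (1 + 6)²))) = 2926/((7²*(263 + 7²))) = 2926/((49*(263 + 49))) = 2926/((49*312)) = 2926/15288 = 2926*(1/15288) = 209/1092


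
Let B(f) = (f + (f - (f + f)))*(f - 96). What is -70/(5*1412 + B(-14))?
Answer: -7/706 ≈ -0.0099150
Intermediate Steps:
B(f) = 0 (B(f) = (f + (f - 2*f))*(-96 + f) = (f - f)*(-96 + f) = 0*(-96 + f) = 0)
-70/(5*1412 + B(-14)) = -70/(5*1412 + 0) = -70/(7060 + 0) = -70/7060 = -70*1/7060 = -7/706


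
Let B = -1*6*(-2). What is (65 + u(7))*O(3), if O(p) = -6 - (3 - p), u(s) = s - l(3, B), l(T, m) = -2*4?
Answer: -480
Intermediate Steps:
B = 12 (B = -6*(-2) = 12)
l(T, m) = -8
u(s) = 8 + s (u(s) = s - 1*(-8) = s + 8 = 8 + s)
O(p) = -9 + p (O(p) = -6 + (-3 + p) = -9 + p)
(65 + u(7))*O(3) = (65 + (8 + 7))*(-9 + 3) = (65 + 15)*(-6) = 80*(-6) = -480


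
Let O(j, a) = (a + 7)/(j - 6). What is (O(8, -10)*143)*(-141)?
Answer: 60489/2 ≈ 30245.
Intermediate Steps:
O(j, a) = (7 + a)/(-6 + j)
(O(8, -10)*143)*(-141) = (((7 - 10)/(-6 + 8))*143)*(-141) = ((-3/2)*143)*(-141) = (((1/2)*(-3))*143)*(-141) = -3/2*143*(-141) = -429/2*(-141) = 60489/2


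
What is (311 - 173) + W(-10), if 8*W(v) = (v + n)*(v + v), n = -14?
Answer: 198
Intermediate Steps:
W(v) = v*(-14 + v)/4 (W(v) = ((v - 14)*(v + v))/8 = ((-14 + v)*(2*v))/8 = (2*v*(-14 + v))/8 = v*(-14 + v)/4)
(311 - 173) + W(-10) = (311 - 173) + (1/4)*(-10)*(-14 - 10) = 138 + (1/4)*(-10)*(-24) = 138 + 60 = 198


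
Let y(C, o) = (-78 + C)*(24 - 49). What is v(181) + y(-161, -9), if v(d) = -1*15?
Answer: 5960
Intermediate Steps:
y(C, o) = 1950 - 25*C (y(C, o) = (-78 + C)*(-25) = 1950 - 25*C)
v(d) = -15
v(181) + y(-161, -9) = -15 + (1950 - 25*(-161)) = -15 + (1950 + 4025) = -15 + 5975 = 5960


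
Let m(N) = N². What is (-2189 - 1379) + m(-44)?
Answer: -1632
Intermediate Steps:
(-2189 - 1379) + m(-44) = (-2189 - 1379) + (-44)² = -3568 + 1936 = -1632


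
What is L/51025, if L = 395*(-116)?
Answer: -9164/10205 ≈ -0.89799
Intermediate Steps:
L = -45820
L/51025 = -45820/51025 = -45820*1/51025 = -9164/10205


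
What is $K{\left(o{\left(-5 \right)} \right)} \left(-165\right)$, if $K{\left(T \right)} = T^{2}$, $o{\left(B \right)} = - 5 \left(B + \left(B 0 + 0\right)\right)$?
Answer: $-103125$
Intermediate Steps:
$o{\left(B \right)} = - 5 B$ ($o{\left(B \right)} = - 5 \left(B + \left(0 + 0\right)\right) = - 5 \left(B + 0\right) = - 5 B$)
$K{\left(o{\left(-5 \right)} \right)} \left(-165\right) = \left(\left(-5\right) \left(-5\right)\right)^{2} \left(-165\right) = 25^{2} \left(-165\right) = 625 \left(-165\right) = -103125$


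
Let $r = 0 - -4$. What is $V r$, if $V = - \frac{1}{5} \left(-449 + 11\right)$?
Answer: $\frac{1752}{5} \approx 350.4$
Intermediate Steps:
$r = 4$ ($r = 0 + 4 = 4$)
$V = \frac{438}{5}$ ($V = \left(-1\right) \frac{1}{5} \left(-438\right) = \left(- \frac{1}{5}\right) \left(-438\right) = \frac{438}{5} \approx 87.6$)
$V r = \frac{438}{5} \cdot 4 = \frac{1752}{5}$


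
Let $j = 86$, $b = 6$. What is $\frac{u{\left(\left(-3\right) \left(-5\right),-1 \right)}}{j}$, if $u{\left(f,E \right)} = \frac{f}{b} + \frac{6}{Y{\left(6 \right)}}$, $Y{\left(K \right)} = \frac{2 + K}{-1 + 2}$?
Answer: $\frac{13}{344} \approx 0.037791$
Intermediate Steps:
$Y{\left(K \right)} = 2 + K$ ($Y{\left(K \right)} = \frac{2 + K}{1} = \left(2 + K\right) 1 = 2 + K$)
$u{\left(f,E \right)} = \frac{3}{4} + \frac{f}{6}$ ($u{\left(f,E \right)} = \frac{f}{6} + \frac{6}{2 + 6} = f \frac{1}{6} + \frac{6}{8} = \frac{f}{6} + 6 \cdot \frac{1}{8} = \frac{f}{6} + \frac{3}{4} = \frac{3}{4} + \frac{f}{6}$)
$\frac{u{\left(\left(-3\right) \left(-5\right),-1 \right)}}{j} = \frac{\frac{3}{4} + \frac{\left(-3\right) \left(-5\right)}{6}}{86} = \left(\frac{3}{4} + \frac{1}{6} \cdot 15\right) \frac{1}{86} = \left(\frac{3}{4} + \frac{5}{2}\right) \frac{1}{86} = \frac{13}{4} \cdot \frac{1}{86} = \frac{13}{344}$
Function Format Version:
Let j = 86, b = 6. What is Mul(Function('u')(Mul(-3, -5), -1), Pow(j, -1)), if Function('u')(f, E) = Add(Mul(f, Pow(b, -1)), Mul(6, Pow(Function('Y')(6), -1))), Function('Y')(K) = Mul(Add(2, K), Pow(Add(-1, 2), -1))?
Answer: Rational(13, 344) ≈ 0.037791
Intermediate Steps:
Function('Y')(K) = Add(2, K) (Function('Y')(K) = Mul(Add(2, K), Pow(1, -1)) = Mul(Add(2, K), 1) = Add(2, K))
Function('u')(f, E) = Add(Rational(3, 4), Mul(Rational(1, 6), f)) (Function('u')(f, E) = Add(Mul(f, Pow(6, -1)), Mul(6, Pow(Add(2, 6), -1))) = Add(Mul(f, Rational(1, 6)), Mul(6, Pow(8, -1))) = Add(Mul(Rational(1, 6), f), Mul(6, Rational(1, 8))) = Add(Mul(Rational(1, 6), f), Rational(3, 4)) = Add(Rational(3, 4), Mul(Rational(1, 6), f)))
Mul(Function('u')(Mul(-3, -5), -1), Pow(j, -1)) = Mul(Add(Rational(3, 4), Mul(Rational(1, 6), Mul(-3, -5))), Pow(86, -1)) = Mul(Add(Rational(3, 4), Mul(Rational(1, 6), 15)), Rational(1, 86)) = Mul(Add(Rational(3, 4), Rational(5, 2)), Rational(1, 86)) = Mul(Rational(13, 4), Rational(1, 86)) = Rational(13, 344)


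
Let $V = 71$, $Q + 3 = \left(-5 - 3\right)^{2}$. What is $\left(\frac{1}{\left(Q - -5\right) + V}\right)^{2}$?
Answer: $\frac{1}{18769} \approx 5.3279 \cdot 10^{-5}$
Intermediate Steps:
$Q = 61$ ($Q = -3 + \left(-5 - 3\right)^{2} = -3 + \left(-8\right)^{2} = -3 + 64 = 61$)
$\left(\frac{1}{\left(Q - -5\right) + V}\right)^{2} = \left(\frac{1}{\left(61 - -5\right) + 71}\right)^{2} = \left(\frac{1}{\left(61 + 5\right) + 71}\right)^{2} = \left(\frac{1}{66 + 71}\right)^{2} = \left(\frac{1}{137}\right)^{2} = \frac{1}{18769}$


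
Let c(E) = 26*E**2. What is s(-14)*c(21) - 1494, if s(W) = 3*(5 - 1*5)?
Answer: -1494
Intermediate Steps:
s(W) = 0 (s(W) = 3*(5 - 5) = 3*0 = 0)
s(-14)*c(21) - 1494 = 0*(26*21**2) - 1494 = 0*(26*441) - 1494 = 0*11466 - 1494 = 0 - 1494 = -1494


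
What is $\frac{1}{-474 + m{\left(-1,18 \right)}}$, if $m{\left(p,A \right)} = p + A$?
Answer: $- \frac{1}{457} \approx -0.0021882$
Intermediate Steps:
$m{\left(p,A \right)} = A + p$
$\frac{1}{-474 + m{\left(-1,18 \right)}} = \frac{1}{-474 + \left(18 - 1\right)} = \frac{1}{-474 + 17} = \frac{1}{-457} = - \frac{1}{457}$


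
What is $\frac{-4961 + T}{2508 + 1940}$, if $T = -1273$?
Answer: $- \frac{3117}{2224} \approx -1.4015$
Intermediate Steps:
$\frac{-4961 + T}{2508 + 1940} = \frac{-4961 - 1273}{2508 + 1940} = - \frac{6234}{4448} = \left(-6234\right) \frac{1}{4448} = - \frac{3117}{2224}$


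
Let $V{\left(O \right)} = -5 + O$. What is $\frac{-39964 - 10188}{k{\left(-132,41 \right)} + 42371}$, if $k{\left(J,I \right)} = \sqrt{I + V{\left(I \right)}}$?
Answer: $- \frac{75892514}{64117913} + \frac{12538 \sqrt{77}}{448825391} \approx -1.1834$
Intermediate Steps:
$k{\left(J,I \right)} = \sqrt{-5 + 2 I}$ ($k{\left(J,I \right)} = \sqrt{I + \left(-5 + I\right)} = \sqrt{-5 + 2 I}$)
$\frac{-39964 - 10188}{k{\left(-132,41 \right)} + 42371} = \frac{-39964 - 10188}{\sqrt{-5 + 2 \cdot 41} + 42371} = - \frac{50152}{\sqrt{-5 + 82} + 42371} = - \frac{50152}{\sqrt{77} + 42371} = - \frac{50152}{42371 + \sqrt{77}}$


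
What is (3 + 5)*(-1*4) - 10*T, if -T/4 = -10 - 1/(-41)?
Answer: -17672/41 ≈ -431.02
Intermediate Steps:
T = 1636/41 (T = -4*(-10 - 1/(-41)) = -4*(-10 - 1*(-1/41)) = -4*(-10 + 1/41) = -4*(-409/41) = 1636/41 ≈ 39.902)
(3 + 5)*(-1*4) - 10*T = (3 + 5)*(-1*4) - 10*1636/41 = 8*(-4) - 16360/41 = -32 - 16360/41 = -17672/41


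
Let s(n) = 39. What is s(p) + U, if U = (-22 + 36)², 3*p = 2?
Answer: 235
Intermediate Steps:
p = ⅔ (p = (⅓)*2 = ⅔ ≈ 0.66667)
U = 196 (U = 14² = 196)
s(p) + U = 39 + 196 = 235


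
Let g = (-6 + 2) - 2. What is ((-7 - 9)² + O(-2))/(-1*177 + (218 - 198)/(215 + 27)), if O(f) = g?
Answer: -30250/21407 ≈ -1.4131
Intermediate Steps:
g = -6 (g = -4 - 2 = -6)
O(f) = -6
((-7 - 9)² + O(-2))/(-1*177 + (218 - 198)/(215 + 27)) = ((-7 - 9)² - 6)/(-1*177 + (218 - 198)/(215 + 27)) = ((-16)² - 6)/(-177 + 20/242) = (256 - 6)/(-177 + 20*(1/242)) = 250/(-177 + 10/121) = 250/(-21407/121) = 250*(-121/21407) = -30250/21407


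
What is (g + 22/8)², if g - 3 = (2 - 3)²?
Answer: 729/16 ≈ 45.563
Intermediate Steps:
g = 4 (g = 3 + (2 - 3)² = 3 + (-1)² = 3 + 1 = 4)
(g + 22/8)² = (4 + 22/8)² = (4 + 22*(⅛))² = (4 + 11/4)² = (27/4)² = 729/16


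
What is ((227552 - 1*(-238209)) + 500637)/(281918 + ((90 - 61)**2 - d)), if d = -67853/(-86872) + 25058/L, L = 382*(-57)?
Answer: 913995516858672/267426874128853 ≈ 3.4177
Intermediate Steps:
L = -21774
d = -349703677/945775464 (d = -67853/(-86872) + 25058/(-21774) = -67853*(-1/86872) + 25058*(-1/21774) = 67853/86872 - 12529/10887 = -349703677/945775464 ≈ -0.36975)
((227552 - 1*(-238209)) + 500637)/(281918 + ((90 - 61)**2 - d)) = ((227552 - 1*(-238209)) + 500637)/(281918 + ((90 - 61)**2 - 1*(-349703677/945775464))) = ((227552 + 238209) + 500637)/(281918 + (29**2 + 349703677/945775464)) = (465761 + 500637)/(281918 + (841 + 349703677/945775464)) = 966398/(281918 + 795746868901/945775464) = 966398/(267426874128853/945775464) = 966398*(945775464/267426874128853) = 913995516858672/267426874128853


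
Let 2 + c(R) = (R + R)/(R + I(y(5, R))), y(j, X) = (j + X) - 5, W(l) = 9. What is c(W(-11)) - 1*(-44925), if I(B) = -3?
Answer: 44926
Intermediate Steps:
y(j, X) = -5 + X + j (y(j, X) = (X + j) - 5 = -5 + X + j)
c(R) = -2 + 2*R/(-3 + R) (c(R) = -2 + (R + R)/(R - 3) = -2 + (2*R)/(-3 + R) = -2 + 2*R/(-3 + R))
c(W(-11)) - 1*(-44925) = 6/(-3 + 9) - 1*(-44925) = 6/6 + 44925 = 6*(⅙) + 44925 = 1 + 44925 = 44926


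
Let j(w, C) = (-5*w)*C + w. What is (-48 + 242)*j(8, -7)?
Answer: 55872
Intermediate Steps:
j(w, C) = w - 5*C*w (j(w, C) = -5*C*w + w = w - 5*C*w)
(-48 + 242)*j(8, -7) = (-48 + 242)*(8*(1 - 5*(-7))) = 194*(8*(1 + 35)) = 194*(8*36) = 194*288 = 55872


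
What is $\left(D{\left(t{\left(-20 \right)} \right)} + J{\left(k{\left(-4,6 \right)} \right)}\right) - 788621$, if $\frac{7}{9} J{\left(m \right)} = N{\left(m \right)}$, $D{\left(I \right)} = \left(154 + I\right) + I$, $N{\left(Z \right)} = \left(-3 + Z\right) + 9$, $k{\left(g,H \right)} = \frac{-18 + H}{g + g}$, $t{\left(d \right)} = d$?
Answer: $- \frac{11038963}{14} \approx -7.885 \cdot 10^{5}$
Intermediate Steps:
$k{\left(g,H \right)} = \frac{-18 + H}{2 g}$
$N{\left(Z \right)} = 6 + Z$
$D{\left(I \right)} = 154 + 2 I$
$J{\left(m \right)} = \frac{54}{7} + \frac{9 m}{7}$ ($J{\left(m \right)} = \frac{9 \left(6 + m\right)}{7} = \frac{54}{7} + \frac{9 m}{7}$)
$\left(D{\left(t{\left(-20 \right)} \right)} + J{\left(k{\left(-4,6 \right)} \right)}\right) - 788621 = \left(\left(154 + 2 \left(-20\right)\right) + \left(\frac{54}{7} + \frac{9 \frac{-18 + 6}{2 \left(-4\right)}}{7}\right)\right) - 788621 = \left(\left(154 - 40\right) + \left(\frac{54}{7} + \frac{9 \cdot \frac{1}{2} \left(- \frac{1}{4}\right) \left(-12\right)}{7}\right)\right) - 788621 = \left(114 + \left(\frac{54}{7} + \frac{9}{7} \cdot \frac{3}{2}\right)\right) - 788621 = \left(114 + \left(\frac{54}{7} + \frac{27}{14}\right)\right) - 788621 = \left(114 + \frac{135}{14}\right) - 788621 = \frac{1731}{14} - 788621 = - \frac{11038963}{14}$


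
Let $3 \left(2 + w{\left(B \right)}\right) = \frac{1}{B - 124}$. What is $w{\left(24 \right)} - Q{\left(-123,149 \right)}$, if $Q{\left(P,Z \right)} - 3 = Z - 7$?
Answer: $- \frac{44101}{300} \approx -147.0$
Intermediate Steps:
$w{\left(B \right)} = -2 + \frac{1}{3 \left(-124 + B\right)}$ ($w{\left(B \right)} = -2 + \frac{1}{3 \left(B - 124\right)} = -2 + \frac{1}{3 \left(-124 + B\right)}$)
$Q{\left(P,Z \right)} = -4 + Z$ ($Q{\left(P,Z \right)} = 3 + \left(Z - 7\right) = 3 + \left(-7 + Z\right) = -4 + Z$)
$w{\left(24 \right)} - Q{\left(-123,149 \right)} = \frac{745 - 144}{3 \left(-124 + 24\right)} - \left(-4 + 149\right) = \frac{745 - 144}{3 \left(-100\right)} - 145 = \frac{1}{3} \left(- \frac{1}{100}\right) 601 - 145 = - \frac{601}{300} - 145 = - \frac{44101}{300}$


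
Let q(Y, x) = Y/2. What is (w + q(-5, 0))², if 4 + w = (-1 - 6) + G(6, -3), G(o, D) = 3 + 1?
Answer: 361/4 ≈ 90.250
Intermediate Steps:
q(Y, x) = Y/2 (q(Y, x) = Y*(½) = Y/2)
G(o, D) = 4
w = -7 (w = -4 + ((-1 - 6) + 4) = -4 + (-7 + 4) = -4 - 3 = -7)
(w + q(-5, 0))² = (-7 + (½)*(-5))² = (-7 - 5/2)² = (-19/2)² = 361/4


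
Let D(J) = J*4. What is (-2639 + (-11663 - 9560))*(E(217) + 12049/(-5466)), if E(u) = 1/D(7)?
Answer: 659995081/12754 ≈ 51748.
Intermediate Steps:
D(J) = 4*J
E(u) = 1/28 (E(u) = 1/(4*7) = 1/28)
(-2639 + (-11663 - 9560))*(E(217) + 12049/(-5466)) = (-2639 + (-11663 - 9560))*(1/28 + 12049/(-5466)) = (-2639 - 21223)*(1/28 + 12049*(-1/5466)) = -23862*(1/28 - 12049/5466) = -23862*(-165953/76524) = 659995081/12754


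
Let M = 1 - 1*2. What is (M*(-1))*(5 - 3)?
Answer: 2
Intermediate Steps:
M = -1 (M = 1 - 2 = -1)
(M*(-1))*(5 - 3) = (-1*(-1))*(5 - 3) = 1*2 = 2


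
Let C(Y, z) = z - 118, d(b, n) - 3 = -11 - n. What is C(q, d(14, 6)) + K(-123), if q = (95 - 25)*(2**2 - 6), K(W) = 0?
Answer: -132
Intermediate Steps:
q = -140 (q = 70*(4 - 6) = 70*(-2) = -140)
d(b, n) = -8 - n (d(b, n) = 3 + (-11 - n) = -8 - n)
C(Y, z) = -118 + z
C(q, d(14, 6)) + K(-123) = (-118 + (-8 - 1*6)) + 0 = (-118 + (-8 - 6)) + 0 = (-118 - 14) + 0 = -132 + 0 = -132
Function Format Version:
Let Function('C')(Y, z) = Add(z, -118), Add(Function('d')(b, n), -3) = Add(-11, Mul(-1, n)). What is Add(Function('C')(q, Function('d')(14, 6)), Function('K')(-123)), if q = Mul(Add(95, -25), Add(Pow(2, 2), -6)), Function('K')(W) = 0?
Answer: -132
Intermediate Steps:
q = -140 (q = Mul(70, Add(4, -6)) = Mul(70, -2) = -140)
Function('d')(b, n) = Add(-8, Mul(-1, n)) (Function('d')(b, n) = Add(3, Add(-11, Mul(-1, n))) = Add(-8, Mul(-1, n)))
Function('C')(Y, z) = Add(-118, z)
Add(Function('C')(q, Function('d')(14, 6)), Function('K')(-123)) = Add(Add(-118, Add(-8, Mul(-1, 6))), 0) = Add(Add(-118, Add(-8, -6)), 0) = Add(Add(-118, -14), 0) = Add(-132, 0) = -132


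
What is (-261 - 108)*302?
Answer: -111438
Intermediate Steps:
(-261 - 108)*302 = -369*302 = -111438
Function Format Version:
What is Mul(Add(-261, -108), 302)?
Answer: -111438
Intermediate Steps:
Mul(Add(-261, -108), 302) = Mul(-369, 302) = -111438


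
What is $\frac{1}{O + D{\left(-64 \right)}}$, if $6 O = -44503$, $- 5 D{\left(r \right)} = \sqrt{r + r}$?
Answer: $- \frac{6675450}{49512929833} + \frac{1440 i \sqrt{2}}{49512929833} \approx -0.00013482 + 4.113 \cdot 10^{-8} i$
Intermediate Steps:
$D{\left(r \right)} = - \frac{\sqrt{2} \sqrt{r}}{5}$ ($D{\left(r \right)} = - \frac{\sqrt{r + r}}{5} = - \frac{\sqrt{2 r}}{5} = - \frac{\sqrt{2} \sqrt{r}}{5}$)
$O = - \frac{44503}{6}$ ($O = \frac{1}{6} \left(-44503\right) = - \frac{44503}{6} \approx -7417.2$)
$\frac{1}{O + D{\left(-64 \right)}} = \frac{1}{- \frac{44503}{6} - \frac{\sqrt{2} \sqrt{-64}}{5}} = \frac{1}{- \frac{44503}{6} - \frac{\sqrt{2} \cdot 8 i}{5}} = \frac{1}{- \frac{44503}{6} - \frac{8 i \sqrt{2}}{5}}$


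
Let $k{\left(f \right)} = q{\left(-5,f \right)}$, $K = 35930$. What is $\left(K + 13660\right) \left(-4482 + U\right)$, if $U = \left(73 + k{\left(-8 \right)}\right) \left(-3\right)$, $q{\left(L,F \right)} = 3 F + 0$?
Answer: $-229552110$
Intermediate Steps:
$q{\left(L,F \right)} = 3 F$
$k{\left(f \right)} = 3 f$
$U = -147$ ($U = \left(73 + 3 \left(-8\right)\right) \left(-3\right) = \left(73 - 24\right) \left(-3\right) = 49 \left(-3\right) = -147$)
$\left(K + 13660\right) \left(-4482 + U\right) = \left(35930 + 13660\right) \left(-4482 - 147\right) = 49590 \left(-4629\right) = -229552110$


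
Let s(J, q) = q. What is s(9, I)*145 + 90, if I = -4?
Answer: -490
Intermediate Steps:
s(9, I)*145 + 90 = -4*145 + 90 = -580 + 90 = -490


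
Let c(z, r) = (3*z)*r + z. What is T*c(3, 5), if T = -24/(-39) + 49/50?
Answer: 24888/325 ≈ 76.578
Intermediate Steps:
c(z, r) = z + 3*r*z (c(z, r) = 3*r*z + z = z + 3*r*z)
T = 1037/650 (T = -24*(-1/39) + 49*(1/50) = 8/13 + 49/50 = 1037/650 ≈ 1.5954)
T*c(3, 5) = 1037*(3*(1 + 3*5))/650 = 1037*(3*(1 + 15))/650 = 1037*(3*16)/650 = (1037/650)*48 = 24888/325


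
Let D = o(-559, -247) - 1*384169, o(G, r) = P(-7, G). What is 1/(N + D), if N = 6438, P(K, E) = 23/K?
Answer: -7/2644140 ≈ -2.6474e-6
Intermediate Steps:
o(G, r) = -23/7 (o(G, r) = 23/(-7) = 23*(-⅐) = -23/7)
D = -2689206/7 (D = -23/7 - 1*384169 = -23/7 - 384169 = -2689206/7 ≈ -3.8417e+5)
1/(N + D) = 1/(6438 - 2689206/7) = 1/(-2644140/7) = -7/2644140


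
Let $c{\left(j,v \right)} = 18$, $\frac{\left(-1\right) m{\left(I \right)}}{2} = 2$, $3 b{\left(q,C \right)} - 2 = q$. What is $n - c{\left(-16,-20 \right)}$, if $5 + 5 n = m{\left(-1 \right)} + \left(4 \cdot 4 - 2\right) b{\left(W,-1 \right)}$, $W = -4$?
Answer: $- \frac{65}{3} \approx -21.667$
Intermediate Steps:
$b{\left(q,C \right)} = \frac{2}{3} + \frac{q}{3}$
$m{\left(I \right)} = -4$ ($m{\left(I \right)} = \left(-2\right) 2 = -4$)
$n = - \frac{11}{3}$ ($n = -1 + \frac{-4 + \left(4 \cdot 4 - 2\right) \left(\frac{2}{3} + \frac{1}{3} \left(-4\right)\right)}{5} = -1 + \frac{-4 + \left(16 - 2\right) \left(\frac{2}{3} - \frac{4}{3}\right)}{5} = -1 + \frac{-4 + 14 \left(- \frac{2}{3}\right)}{5} = -1 + \frac{-4 - \frac{28}{3}}{5} = -1 + \frac{1}{5} \left(- \frac{40}{3}\right) = -1 - \frac{8}{3} = - \frac{11}{3} \approx -3.6667$)
$n - c{\left(-16,-20 \right)} = - \frac{11}{3} - 18 = - \frac{65}{3}$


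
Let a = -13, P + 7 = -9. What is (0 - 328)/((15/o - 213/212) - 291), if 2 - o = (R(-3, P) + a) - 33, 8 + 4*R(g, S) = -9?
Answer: 14533024/12925425 ≈ 1.1244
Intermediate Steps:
P = -16 (P = -7 - 9 = -16)
R(g, S) = -17/4 (R(g, S) = -2 + (¼)*(-9) = -2 - 9/4 = -17/4)
o = 209/4 (o = 2 - ((-17/4 - 13) - 33) = 2 - (-69/4 - 33) = 2 - 1*(-201/4) = 2 + 201/4 = 209/4 ≈ 52.250)
(0 - 328)/((15/o - 213/212) - 291) = (0 - 328)/((15/(209/4) - 213/212) - 291) = -328/((15*(4/209) - 213*1/212) - 291) = -328/((60/209 - 213/212) - 291) = -328/(-31797/44308 - 291) = -328/(-12925425/44308) = -328*(-44308/12925425) = 14533024/12925425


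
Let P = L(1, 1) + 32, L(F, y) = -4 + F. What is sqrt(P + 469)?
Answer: sqrt(498) ≈ 22.316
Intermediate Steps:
P = 29 (P = (-4 + 1) + 32 = -3 + 32 = 29)
sqrt(P + 469) = sqrt(29 + 469) = sqrt(498)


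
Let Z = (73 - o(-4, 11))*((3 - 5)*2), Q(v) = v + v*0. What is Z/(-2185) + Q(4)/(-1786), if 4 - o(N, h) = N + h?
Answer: 14058/102695 ≈ 0.13689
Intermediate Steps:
o(N, h) = 4 - N - h (o(N, h) = 4 - (N + h) = 4 + (-N - h) = 4 - N - h)
Q(v) = v (Q(v) = v + 0 = v)
Z = -304 (Z = (73 - (4 - 1*(-4) - 1*11))*((3 - 5)*2) = (73 - (4 + 4 - 11))*(-2*2) = (73 - 1*(-3))*(-4) = (73 + 3)*(-4) = 76*(-4) = -304)
Z/(-2185) + Q(4)/(-1786) = -304/(-2185) + 4/(-1786) = -304*(-1/2185) + 4*(-1/1786) = 16/115 - 2/893 = 14058/102695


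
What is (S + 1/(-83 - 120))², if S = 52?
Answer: 111408025/41209 ≈ 2703.5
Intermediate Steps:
(S + 1/(-83 - 120))² = (52 + 1/(-83 - 120))² = (52 + 1/(-203))² = (52 - 1/203)² = (10555/203)² = 111408025/41209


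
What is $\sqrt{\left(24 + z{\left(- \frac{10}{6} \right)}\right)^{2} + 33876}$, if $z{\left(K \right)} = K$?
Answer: $\frac{\sqrt{309373}}{3} \approx 185.4$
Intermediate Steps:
$\sqrt{\left(24 + z{\left(- \frac{10}{6} \right)}\right)^{2} + 33876} = \sqrt{\left(24 - \frac{10}{6}\right)^{2} + 33876} = \sqrt{\left(24 - \frac{5}{3}\right)^{2} + 33876} = \sqrt{\left(\frac{67}{3}\right)^{2} + 33876} = \sqrt{\frac{4489}{9} + 33876} = \sqrt{\frac{309373}{9}} = \frac{\sqrt{309373}}{3}$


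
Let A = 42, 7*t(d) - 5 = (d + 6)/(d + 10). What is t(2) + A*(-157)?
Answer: -138457/21 ≈ -6593.2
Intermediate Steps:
t(d) = 5/7 + (6 + d)/(7*(10 + d)) (t(d) = 5/7 + ((d + 6)/(d + 10))/7 = 5/7 + ((6 + d)/(10 + d))/7 = 5/7 + (6 + d)/(7*(10 + d)))
t(2) + A*(-157) = 2*(28 + 3*2)/(7*(10 + 2)) + 42*(-157) = (2/7)*(28 + 6)/12 - 6594 = (2/7)*(1/12)*34 - 6594 = 17/21 - 6594 = -138457/21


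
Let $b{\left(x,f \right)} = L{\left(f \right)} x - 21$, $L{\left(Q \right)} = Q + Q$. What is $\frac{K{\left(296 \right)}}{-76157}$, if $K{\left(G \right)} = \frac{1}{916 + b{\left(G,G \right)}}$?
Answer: $- \frac{1}{13413303939} \approx -7.4553 \cdot 10^{-11}$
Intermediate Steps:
$L{\left(Q \right)} = 2 Q$
$b{\left(x,f \right)} = -21 + 2 f x$ ($b{\left(x,f \right)} = 2 f x - 21 = -21 + 2 f x$)
$K{\left(G \right)} = \frac{1}{895 + 2 G^{2}}$ ($K{\left(G \right)} = \frac{1}{916 + \left(-21 + 2 G G\right)} = \frac{1}{916 + \left(-21 + 2 G^{2}\right)} = \frac{1}{895 + 2 G^{2}}$)
$\frac{K{\left(296 \right)}}{-76157} = \frac{1}{\left(895 + 2 \cdot 296^{2}\right) \left(-76157\right)} = \frac{1}{895 + 2 \cdot 87616} \left(- \frac{1}{76157}\right) = \frac{1}{895 + 175232} \left(- \frac{1}{76157}\right) = \frac{1}{176127} \left(- \frac{1}{76157}\right) = - \frac{1}{13413303939}$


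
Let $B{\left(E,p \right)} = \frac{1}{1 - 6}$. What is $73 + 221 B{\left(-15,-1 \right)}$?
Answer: $\frac{144}{5} \approx 28.8$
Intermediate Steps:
$B{\left(E,p \right)} = - \frac{1}{5}$ ($B{\left(E,p \right)} = \frac{1}{-5} = - \frac{1}{5}$)
$73 + 221 B{\left(-15,-1 \right)} = 73 + 221 \left(- \frac{1}{5}\right) = 73 - \frac{221}{5} = \frac{144}{5}$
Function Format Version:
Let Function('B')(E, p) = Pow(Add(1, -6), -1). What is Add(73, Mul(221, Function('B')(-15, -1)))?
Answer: Rational(144, 5) ≈ 28.800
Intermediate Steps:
Function('B')(E, p) = Rational(-1, 5) (Function('B')(E, p) = Pow(-5, -1) = Rational(-1, 5))
Add(73, Mul(221, Function('B')(-15, -1))) = Add(73, Mul(221, Rational(-1, 5))) = Add(73, Rational(-221, 5)) = Rational(144, 5)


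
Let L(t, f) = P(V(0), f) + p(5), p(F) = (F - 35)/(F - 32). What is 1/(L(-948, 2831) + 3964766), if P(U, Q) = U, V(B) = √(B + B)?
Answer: 9/35682904 ≈ 2.5222e-7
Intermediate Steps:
V(B) = √2*√B (V(B) = √(2*B) = √2*√B)
p(F) = (-35 + F)/(-32 + F)
L(t, f) = 10/9 (L(t, f) = √2*√0 + (-35 + 5)/(-32 + 5) = √2*0 - 30/(-27) = 0 - 1/27*(-30) = 0 + 10/9 = 10/9)
1/(L(-948, 2831) + 3964766) = 1/(10/9 + 3964766) = 1/(35682904/9) = 9/35682904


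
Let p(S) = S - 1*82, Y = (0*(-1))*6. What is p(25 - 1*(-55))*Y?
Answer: 0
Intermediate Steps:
Y = 0 (Y = 0*6 = 0)
p(S) = -82 + S (p(S) = S - 82 = -82 + S)
p(25 - 1*(-55))*Y = (-82 + (25 - 1*(-55)))*0 = (-82 + (25 + 55))*0 = (-82 + 80)*0 = -2*0 = 0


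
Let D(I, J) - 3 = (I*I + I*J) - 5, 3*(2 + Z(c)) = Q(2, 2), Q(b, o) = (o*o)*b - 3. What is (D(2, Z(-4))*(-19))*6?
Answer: -152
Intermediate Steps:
Q(b, o) = -3 + b*o² (Q(b, o) = o²*b - 3 = b*o² - 3 = -3 + b*o²)
Z(c) = -⅓ (Z(c) = -2 + (-3 + 2*2²)/3 = -2 + (-3 + 2*4)/3 = -2 + (-3 + 8)/3 = -2 + (⅓)*5 = -2 + 5/3 = -⅓)
D(I, J) = -2 + I² + I*J (D(I, J) = 3 + ((I*I + I*J) - 5) = 3 + ((I² + I*J) - 5) = 3 + (-5 + I² + I*J) = -2 + I² + I*J)
(D(2, Z(-4))*(-19))*6 = ((-2 + 2² + 2*(-⅓))*(-19))*6 = ((-2 + 4 - ⅔)*(-19))*6 = ((4/3)*(-19))*6 = -76/3*6 = -152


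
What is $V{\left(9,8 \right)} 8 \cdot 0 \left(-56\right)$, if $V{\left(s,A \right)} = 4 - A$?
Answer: $0$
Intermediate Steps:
$V{\left(9,8 \right)} 8 \cdot 0 \left(-56\right) = \left(4 - 8\right) 8 \cdot 0 \left(-56\right) = \left(4 - 8\right) 0 \left(-56\right) = \left(-4\right) 0 \left(-56\right) = 0 \left(-56\right) = 0$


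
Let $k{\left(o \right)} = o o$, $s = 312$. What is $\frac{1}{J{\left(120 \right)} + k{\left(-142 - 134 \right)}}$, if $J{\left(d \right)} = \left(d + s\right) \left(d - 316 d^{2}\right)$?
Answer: $- \frac{1}{1965644784} \approx -5.0874 \cdot 10^{-10}$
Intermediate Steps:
$k{\left(o \right)} = o^{2}$
$J{\left(d \right)} = \left(312 + d\right) \left(d - 316 d^{2}\right)$ ($J{\left(d \right)} = \left(d + 312\right) \left(d - 316 d^{2}\right) = \left(312 + d\right) \left(d - 316 d^{2}\right)$)
$\frac{1}{J{\left(120 \right)} + k{\left(-142 - 134 \right)}} = \frac{1}{120 \left(312 - 11830920 - 316 \cdot 120^{2}\right) + \left(-142 - 134\right)^{2}} = \frac{1}{120 \left(312 - 11830920 - 4550400\right) + \left(-142 - 134\right)^{2}} = \frac{1}{120 \left(312 - 11830920 - 4550400\right) + \left(-276\right)^{2}} = \frac{1}{120 \left(-16381008\right) + 76176} = \frac{1}{-1965720960 + 76176} = \frac{1}{-1965644784} = - \frac{1}{1965644784}$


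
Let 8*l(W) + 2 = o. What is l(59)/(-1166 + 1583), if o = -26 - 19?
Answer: -47/3336 ≈ -0.014089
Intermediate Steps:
o = -45
l(W) = -47/8 (l(W) = -¼ + (⅛)*(-45) = -¼ - 45/8 = -47/8)
l(59)/(-1166 + 1583) = -47/8/(-1166 + 1583) = -47/8/417 = (1/417)*(-47/8) = -47/3336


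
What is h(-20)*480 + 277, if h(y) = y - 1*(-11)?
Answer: -4043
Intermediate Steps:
h(y) = 11 + y (h(y) = y + 11 = 11 + y)
h(-20)*480 + 277 = (11 - 20)*480 + 277 = -9*480 + 277 = -4320 + 277 = -4043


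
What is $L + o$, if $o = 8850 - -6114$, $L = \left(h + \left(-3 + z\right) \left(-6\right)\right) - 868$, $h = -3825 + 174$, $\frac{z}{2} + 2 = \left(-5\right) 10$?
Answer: $11087$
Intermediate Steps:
$z = -104$ ($z = -4 + 2 \left(\left(-5\right) 10\right) = -4 + 2 \left(-50\right) = -4 - 100 = -104$)
$h = -3651$
$L = -3877$ ($L = \left(-3651 + \left(-3 - 104\right) \left(-6\right)\right) - 868 = \left(-3651 - -642\right) - 868 = \left(-3651 + 642\right) - 868 = -3009 - 868 = -3877$)
$o = 14964$ ($o = 8850 + 6114 = 14964$)
$L + o = -3877 + 14964 = 11087$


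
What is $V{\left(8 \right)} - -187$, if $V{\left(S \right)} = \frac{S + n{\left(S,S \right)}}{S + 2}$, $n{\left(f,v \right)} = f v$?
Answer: $\frac{971}{5} \approx 194.2$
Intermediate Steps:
$V{\left(S \right)} = \frac{S + S^{2}}{2 + S}$ ($V{\left(S \right)} = \frac{S + S S}{S + 2} = \frac{S + S^{2}}{2 + S}$)
$V{\left(8 \right)} - -187 = \frac{8 \left(1 + 8\right)}{2 + 8} - -187 = 8 \cdot \frac{1}{10} \cdot 9 + 187 = \frac{36}{5} + 187 = \frac{971}{5}$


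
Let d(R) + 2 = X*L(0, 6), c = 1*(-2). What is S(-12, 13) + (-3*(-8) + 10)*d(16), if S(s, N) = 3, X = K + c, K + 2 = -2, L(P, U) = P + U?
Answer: -1289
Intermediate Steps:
c = -2
K = -4 (K = -2 - 2 = -4)
X = -6 (X = -4 - 2 = -6)
d(R) = -38 (d(R) = -2 - 6*(0 + 6) = -2 - 6*6 = -2 - 36 = -38)
S(-12, 13) + (-3*(-8) + 10)*d(16) = 3 + (-3*(-8) + 10)*(-38) = 3 + (24 + 10)*(-38) = 3 + 34*(-38) = 3 - 1292 = -1289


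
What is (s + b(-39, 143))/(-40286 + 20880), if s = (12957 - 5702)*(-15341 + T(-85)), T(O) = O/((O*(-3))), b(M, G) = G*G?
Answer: 333842773/58218 ≈ 5734.4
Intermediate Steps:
b(M, G) = G**2
T(O) = -1/3 (T(O) = O/((-3*O)) = O*(-1/(3*O)) = -1/3)
s = -333904120/3 (s = (12957 - 5702)*(-15341 - 1/3) = 7255*(-46024/3) = -333904120/3 ≈ -1.1130e+8)
(s + b(-39, 143))/(-40286 + 20880) = (-333904120/3 + 143**2)/(-40286 + 20880) = (-333904120/3 + 20449)/(-19406) = -333842773/3*(-1/19406) = 333842773/58218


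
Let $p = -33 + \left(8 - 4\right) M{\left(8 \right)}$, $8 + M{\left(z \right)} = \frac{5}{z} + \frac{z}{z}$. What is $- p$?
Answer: $\frac{117}{2} \approx 58.5$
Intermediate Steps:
$M{\left(z \right)} = -7 + \frac{5}{z}$ ($M{\left(z \right)} = -8 + \left(\frac{5}{z} + \frac{z}{z}\right) = -8 + \left(\frac{5}{z} + 1\right) = -8 + \left(1 + \frac{5}{z}\right) = -7 + \frac{5}{z}$)
$p = - \frac{117}{2}$ ($p = -33 + \left(8 - 4\right) \left(-7 + \frac{5}{8}\right) = -33 + 4 \left(-7 + 5 \cdot \frac{1}{8}\right) = -33 + 4 \left(-7 + \frac{5}{8}\right) = -33 + 4 \left(- \frac{51}{8}\right) = -33 - \frac{51}{2} = - \frac{117}{2} \approx -58.5$)
$- p = \left(-1\right) \left(- \frac{117}{2}\right) = \frac{117}{2}$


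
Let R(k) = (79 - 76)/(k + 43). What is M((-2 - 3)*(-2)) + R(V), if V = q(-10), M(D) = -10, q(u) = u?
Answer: -109/11 ≈ -9.9091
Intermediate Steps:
V = -10
R(k) = 3/(43 + k)
M((-2 - 3)*(-2)) + R(V) = -10 + 3/(43 - 10) = -10 + 3/33 = -10 + 3*(1/33) = -10 + 1/11 = -109/11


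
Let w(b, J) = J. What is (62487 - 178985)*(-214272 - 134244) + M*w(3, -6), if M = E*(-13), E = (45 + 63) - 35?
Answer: 40601422662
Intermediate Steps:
E = 73 (E = 108 - 35 = 73)
M = -949 (M = 73*(-13) = -949)
(62487 - 178985)*(-214272 - 134244) + M*w(3, -6) = (62487 - 178985)*(-214272 - 134244) - 949*(-6) = -116498*(-348516) + 5694 = 40601416968 + 5694 = 40601422662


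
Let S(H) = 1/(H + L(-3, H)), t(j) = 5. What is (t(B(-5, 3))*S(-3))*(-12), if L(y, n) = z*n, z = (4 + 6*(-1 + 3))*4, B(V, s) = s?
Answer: 4/13 ≈ 0.30769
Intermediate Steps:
z = 64 (z = (4 + 6*2)*4 = (4 + 12)*4 = 16*4 = 64)
L(y, n) = 64*n
S(H) = 1/(65*H) (S(H) = 1/(H + 64*H) = 1/(65*H))
(t(B(-5, 3))*S(-3))*(-12) = (5*((1/65)/(-3)))*(-12) = (5*((1/65)*(-1/3)))*(-12) = (5*(-1/195))*(-12) = -1/39*(-12) = 4/13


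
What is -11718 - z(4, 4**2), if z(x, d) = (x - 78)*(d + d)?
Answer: -9350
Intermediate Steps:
z(x, d) = 2*d*(-78 + x) (z(x, d) = (-78 + x)*(2*d) = 2*d*(-78 + x))
-11718 - z(4, 4**2) = -11718 - 2*4**2*(-78 + 4) = -11718 - 2*16*(-74) = -11718 - 1*(-2368) = -11718 + 2368 = -9350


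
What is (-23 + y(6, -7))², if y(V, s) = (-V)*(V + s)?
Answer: 289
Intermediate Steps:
y(V, s) = -V*(V + s)
(-23 + y(6, -7))² = (-23 - 1*6*(6 - 7))² = (-23 - 1*6*(-1))² = (-23 + 6)² = (-17)² = 289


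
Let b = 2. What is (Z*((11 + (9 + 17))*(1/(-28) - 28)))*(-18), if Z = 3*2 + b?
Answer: 1045620/7 ≈ 1.4937e+5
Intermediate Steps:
Z = 8 (Z = 3*2 + 2 = 6 + 2 = 8)
(Z*((11 + (9 + 17))*(1/(-28) - 28)))*(-18) = (8*((11 + (9 + 17))*(1/(-28) - 28)))*(-18) = (8*((11 + 26)*(-1/28 - 28)))*(-18) = (8*(37*(-785/28)))*(-18) = (8*(-29045/28))*(-18) = -58090/7*(-18) = 1045620/7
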